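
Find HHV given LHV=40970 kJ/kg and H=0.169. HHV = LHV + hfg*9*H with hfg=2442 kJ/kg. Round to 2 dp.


HHV = LHV + hfg * 9 * H
Water addition = 2442 * 9 * 0.169 = 3714.282 kJ/kg
HHV = 40970 + 3714.282 = 44684.28 kJ/kg


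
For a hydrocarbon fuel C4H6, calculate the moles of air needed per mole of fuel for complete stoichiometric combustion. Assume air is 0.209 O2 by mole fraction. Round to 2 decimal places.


Balanced combustion: C4H6 + 5.5 O2 -> 4 CO2 + 3 H2O
O2 needed = C + H/4 = 4 + 6/4 = 5.50 moles
Air moles = O2 / 0.209 = 5.50 / 0.209 = 26.32 moles air


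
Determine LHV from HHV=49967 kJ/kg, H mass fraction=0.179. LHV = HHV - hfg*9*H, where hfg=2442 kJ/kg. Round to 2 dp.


LHV = HHV - hfg * 9 * H
Water correction = 2442 * 9 * 0.179 = 3934.062 kJ/kg
LHV = 49967 - 3934.062 = 46032.94 kJ/kg


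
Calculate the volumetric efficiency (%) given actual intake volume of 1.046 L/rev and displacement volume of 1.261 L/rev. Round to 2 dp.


eta_v = (V_actual / V_disp) * 100
Ratio = 1.046 / 1.261 = 0.8295
eta_v = 0.8295 * 100 = 82.95%


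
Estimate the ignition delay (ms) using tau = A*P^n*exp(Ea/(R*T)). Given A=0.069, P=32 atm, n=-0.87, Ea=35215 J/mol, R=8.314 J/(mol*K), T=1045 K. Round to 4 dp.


tau = A * P^n * exp(Ea/(R*T))
P^n = 32^(-0.87) = 0.04903651
Ea/(R*T) = 35215/(8.314*1045) = 4.053231
exp(Ea/(R*T)) = 57.583222
tau = 0.069 * 0.04903651 * 57.583222 = 0.1948 ms


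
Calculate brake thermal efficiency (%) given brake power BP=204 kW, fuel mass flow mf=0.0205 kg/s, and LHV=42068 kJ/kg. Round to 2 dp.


eta_BTE = (BP / (mf * LHV)) * 100
Denominator = 0.0205 * 42068 = 862.3940 kW
eta_BTE = (204 / 862.3940) * 100 = 23.66%


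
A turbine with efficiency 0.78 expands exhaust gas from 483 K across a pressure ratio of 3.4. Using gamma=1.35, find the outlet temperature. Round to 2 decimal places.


T_out = T_in * (1 - eta * (1 - PR^(-(gamma-1)/gamma)))
Exponent = -(1.35-1)/1.35 = -0.25925926
PR^exp = 3.4^(-0.25925926) = 0.72813041
Factor = 1 - 0.78*(1 - 0.72813041) = 0.78794172
T_out = 483 * 0.78794172 = 380.58 K


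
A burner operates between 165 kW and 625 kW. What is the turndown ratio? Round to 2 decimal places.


TDR = Q_max / Q_min
TDR = 625 / 165 = 3.79


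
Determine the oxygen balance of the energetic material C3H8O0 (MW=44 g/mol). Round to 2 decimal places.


OB = -1600 * (2C + H/2 - O) / MW
Inner = 2*3 + 8/2 - 0 = 10.00
OB = -1600 * 10.00 / 44 = -363.64%


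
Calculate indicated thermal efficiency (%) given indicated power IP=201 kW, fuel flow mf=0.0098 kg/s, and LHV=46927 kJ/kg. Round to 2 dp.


eta_ith = (IP / (mf * LHV)) * 100
Denominator = 0.0098 * 46927 = 459.8846 kW
eta_ith = (201 / 459.8846) * 100 = 43.71%


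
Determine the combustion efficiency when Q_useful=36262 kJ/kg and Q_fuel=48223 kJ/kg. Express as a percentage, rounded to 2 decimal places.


Efficiency = (Q_useful / Q_fuel) * 100
Efficiency = (36262 / 48223) * 100
Efficiency = 0.7520 * 100 = 75.20%


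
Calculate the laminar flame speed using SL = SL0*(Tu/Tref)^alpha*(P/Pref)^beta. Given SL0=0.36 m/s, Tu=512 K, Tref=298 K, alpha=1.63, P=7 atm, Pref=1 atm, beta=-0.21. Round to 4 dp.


SL = SL0 * (Tu/Tref)^alpha * (P/Pref)^beta
T ratio = 512/298 = 1.71812081
(T ratio)^alpha = 1.71812081^1.63 = 2.416226
(P/Pref)^beta = 7^(-0.21) = 0.664553
SL = 0.36 * 2.416226 * 0.664553 = 0.5781 m/s


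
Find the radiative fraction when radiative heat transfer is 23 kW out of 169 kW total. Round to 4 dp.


f_rad = Q_rad / Q_total
f_rad = 23 / 169 = 0.1361


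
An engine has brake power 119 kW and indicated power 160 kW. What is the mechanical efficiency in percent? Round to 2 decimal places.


eta_mech = (BP / IP) * 100
Ratio = 119 / 160 = 0.7438
eta_mech = 0.7438 * 100 = 74.38%


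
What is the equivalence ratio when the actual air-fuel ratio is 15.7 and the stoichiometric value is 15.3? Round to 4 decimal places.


phi = AFR_stoich / AFR_actual
phi = 15.3 / 15.7 = 0.9745


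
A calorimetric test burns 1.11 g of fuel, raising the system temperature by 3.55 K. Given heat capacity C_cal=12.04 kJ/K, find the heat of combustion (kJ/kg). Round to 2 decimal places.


Hc = C_cal * delta_T / m_fuel
Q_released = 12.04 * 3.55 = 42.7420 kJ
m_fuel = 1.11 g = 1.11/1000 kg = 0.001110 kg
Hc = 42.7420 / 0.001110 = 38506.31 kJ/kg


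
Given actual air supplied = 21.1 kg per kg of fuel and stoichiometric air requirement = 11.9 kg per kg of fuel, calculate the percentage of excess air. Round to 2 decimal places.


Excess air = actual - stoichiometric = 21.1 - 11.9 = 9.20 kg/kg fuel
Excess air % = (excess / stoich) * 100 = (9.20 / 11.9) * 100 = 77.31%


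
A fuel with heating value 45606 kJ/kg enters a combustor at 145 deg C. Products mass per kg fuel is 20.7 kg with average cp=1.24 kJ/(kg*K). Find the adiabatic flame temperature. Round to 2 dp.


T_ad = T_in + Hc / (m_p * cp)
Denominator = 20.7 * 1.24 = 25.6680
Temperature rise = 45606 / 25.6680 = 1776.76 K
T_ad = 145 + 1776.76 = 1921.76 deg C


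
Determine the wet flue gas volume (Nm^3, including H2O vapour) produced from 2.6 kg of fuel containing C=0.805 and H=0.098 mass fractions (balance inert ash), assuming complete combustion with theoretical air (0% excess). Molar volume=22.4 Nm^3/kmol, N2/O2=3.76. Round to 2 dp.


Per kg fuel: CO2 = (C/12 kmol)*22.4 = (0.805/12)*22.4 = 1.50267 Nm^3
Per kg fuel: H2O = (H/2 kmol)*22.4 = (0.098/2)*22.4 = 1.09760 Nm^3
O2 needed per kg fuel = C/12 + H/4 = 0.805/12 + 0.098/4 = 0.09158333 kmol
Per kg fuel: N2 = O2*3.76*22.4 = 0.09158333*3.76*22.4 = 7.71351 Nm^3
Total per kg = 1.50267 + 1.09760 + 7.71351 = 10.31378 Nm^3
Total = 10.31378 * 2.6 = 26.82 Nm^3


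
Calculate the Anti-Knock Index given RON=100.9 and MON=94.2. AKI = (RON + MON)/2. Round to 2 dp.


AKI = (RON + MON) / 2
AKI = (100.9 + 94.2) / 2
AKI = 195.1 / 2 = 97.55


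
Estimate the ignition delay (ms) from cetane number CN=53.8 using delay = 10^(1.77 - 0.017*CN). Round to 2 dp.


delay = 10^(1.77 - 0.017*CN)
Exponent = 1.77 - 0.017*53.8 = 0.8554
delay = 10^0.8554 = 7.17 ms


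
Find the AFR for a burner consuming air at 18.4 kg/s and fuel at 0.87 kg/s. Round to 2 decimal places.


AFR = m_air / m_fuel
AFR = 18.4 / 0.87 = 21.15


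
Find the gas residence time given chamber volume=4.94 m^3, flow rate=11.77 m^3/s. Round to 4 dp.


tau = V / Q_flow
tau = 4.94 / 11.77 = 0.4197 s


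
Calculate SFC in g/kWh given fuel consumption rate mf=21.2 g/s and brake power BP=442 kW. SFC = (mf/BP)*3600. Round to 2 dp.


SFC = (mf / BP) * 3600
Rate = 21.2 / 442 = 0.047964 g/(s*kW)
SFC = 0.047964 * 3600 = 172.67 g/kWh


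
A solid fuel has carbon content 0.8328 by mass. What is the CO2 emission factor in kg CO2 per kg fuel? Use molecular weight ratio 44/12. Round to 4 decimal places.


EF = C_frac * (M_CO2 / M_C)
EF = 0.8328 * (44/12)
EF = 0.8328 * 3.666667 = 3.0536 kg_CO2/kg_fuel


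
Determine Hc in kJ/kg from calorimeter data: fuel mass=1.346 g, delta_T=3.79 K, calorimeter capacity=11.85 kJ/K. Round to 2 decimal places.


Hc = C_cal * delta_T / m_fuel
Q_released = 11.85 * 3.79 = 44.9115 kJ
m_fuel = 1.346 g = 1.346/1000 kg = 0.001346 kg
Hc = 44.9115 / 0.001346 = 33366.64 kJ/kg


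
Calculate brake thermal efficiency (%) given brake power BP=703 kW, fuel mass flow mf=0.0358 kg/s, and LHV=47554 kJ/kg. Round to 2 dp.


eta_BTE = (BP / (mf * LHV)) * 100
Denominator = 0.0358 * 47554 = 1702.4332 kW
eta_BTE = (703 / 1702.4332) * 100 = 41.29%


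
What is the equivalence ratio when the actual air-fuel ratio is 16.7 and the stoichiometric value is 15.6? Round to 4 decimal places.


phi = AFR_stoich / AFR_actual
phi = 15.6 / 16.7 = 0.9341


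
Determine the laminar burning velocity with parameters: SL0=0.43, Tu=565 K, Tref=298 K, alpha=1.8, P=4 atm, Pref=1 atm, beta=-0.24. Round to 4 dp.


SL = SL0 * (Tu/Tref)^alpha * (P/Pref)^beta
T ratio = 565/298 = 1.89597315
(T ratio)^alpha = 1.89597315^1.8 = 3.162991
(P/Pref)^beta = 4^(-0.24) = 0.716978
SL = 0.43 * 3.162991 * 0.716978 = 0.9752 m/s


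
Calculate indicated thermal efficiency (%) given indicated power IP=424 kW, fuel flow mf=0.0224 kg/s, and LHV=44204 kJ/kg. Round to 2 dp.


eta_ith = (IP / (mf * LHV)) * 100
Denominator = 0.0224 * 44204 = 990.1696 kW
eta_ith = (424 / 990.1696) * 100 = 42.82%


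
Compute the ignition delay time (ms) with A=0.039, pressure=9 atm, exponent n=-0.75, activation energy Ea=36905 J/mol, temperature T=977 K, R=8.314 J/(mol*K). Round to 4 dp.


tau = A * P^n * exp(Ea/(R*T))
P^n = 9^(-0.75) = 0.19245009
Ea/(R*T) = 36905/(8.314*977) = 4.543396
exp(Ea/(R*T)) = 94.009549
tau = 0.039 * 0.19245009 * 94.009549 = 0.7056 ms


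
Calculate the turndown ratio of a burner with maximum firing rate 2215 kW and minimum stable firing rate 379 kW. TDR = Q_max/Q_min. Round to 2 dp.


TDR = Q_max / Q_min
TDR = 2215 / 379 = 5.84


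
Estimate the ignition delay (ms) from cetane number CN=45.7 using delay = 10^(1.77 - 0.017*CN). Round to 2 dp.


delay = 10^(1.77 - 0.017*CN)
Exponent = 1.77 - 0.017*45.7 = 0.9931
delay = 10^0.9931 = 9.84 ms


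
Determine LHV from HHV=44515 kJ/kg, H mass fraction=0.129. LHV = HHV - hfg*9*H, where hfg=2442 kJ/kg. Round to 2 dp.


LHV = HHV - hfg * 9 * H
Water correction = 2442 * 9 * 0.129 = 2835.162 kJ/kg
LHV = 44515 - 2835.162 = 41679.84 kJ/kg


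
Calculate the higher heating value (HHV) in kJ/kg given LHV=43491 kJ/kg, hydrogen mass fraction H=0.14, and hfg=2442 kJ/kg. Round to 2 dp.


HHV = LHV + hfg * 9 * H
Water addition = 2442 * 9 * 0.14 = 3076.920 kJ/kg
HHV = 43491 + 3076.920 = 46567.92 kJ/kg


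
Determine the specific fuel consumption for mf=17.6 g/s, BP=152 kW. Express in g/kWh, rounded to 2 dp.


SFC = (mf / BP) * 3600
Rate = 17.6 / 152 = 0.115789 g/(s*kW)
SFC = 0.115789 * 3600 = 416.84 g/kWh


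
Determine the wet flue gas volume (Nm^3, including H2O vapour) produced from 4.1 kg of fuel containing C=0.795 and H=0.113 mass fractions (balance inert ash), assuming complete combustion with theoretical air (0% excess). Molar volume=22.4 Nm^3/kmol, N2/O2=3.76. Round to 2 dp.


Per kg fuel: CO2 = (C/12 kmol)*22.4 = (0.795/12)*22.4 = 1.48400 Nm^3
Per kg fuel: H2O = (H/2 kmol)*22.4 = (0.113/2)*22.4 = 1.26560 Nm^3
O2 needed per kg fuel = C/12 + H/4 = 0.795/12 + 0.113/4 = 0.09450000 kmol
Per kg fuel: N2 = O2*3.76*22.4 = 0.09450000*3.76*22.4 = 7.95917 Nm^3
Total per kg = 1.48400 + 1.26560 + 7.95917 = 10.70877 Nm^3
Total = 10.70877 * 4.1 = 43.91 Nm^3


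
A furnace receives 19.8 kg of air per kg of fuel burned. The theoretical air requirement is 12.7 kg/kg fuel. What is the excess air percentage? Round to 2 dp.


Excess air = actual - stoichiometric = 19.8 - 12.7 = 7.10 kg/kg fuel
Excess air % = (excess / stoich) * 100 = (7.10 / 12.7) * 100 = 55.91%


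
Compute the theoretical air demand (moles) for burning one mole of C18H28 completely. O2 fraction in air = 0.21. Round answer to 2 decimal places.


Balanced combustion: C18H28 + 25 O2 -> 18 CO2 + 14 H2O
O2 needed = C + H/4 = 18 + 28/4 = 25.00 moles
Air moles = O2 / 0.21 = 25.00 / 0.21 = 119.05 moles air


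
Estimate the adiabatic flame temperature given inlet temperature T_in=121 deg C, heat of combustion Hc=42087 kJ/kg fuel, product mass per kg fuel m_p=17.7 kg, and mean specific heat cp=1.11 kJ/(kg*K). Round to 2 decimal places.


T_ad = T_in + Hc / (m_p * cp)
Denominator = 17.7 * 1.11 = 19.6470
Temperature rise = 42087 / 19.6470 = 2142.16 K
T_ad = 121 + 2142.16 = 2263.16 deg C


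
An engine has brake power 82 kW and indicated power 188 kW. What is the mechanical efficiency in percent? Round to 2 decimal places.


eta_mech = (BP / IP) * 100
Ratio = 82 / 188 = 0.4362
eta_mech = 0.4362 * 100 = 43.62%


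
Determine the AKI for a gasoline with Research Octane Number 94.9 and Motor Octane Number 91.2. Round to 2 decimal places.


AKI = (RON + MON) / 2
AKI = (94.9 + 91.2) / 2
AKI = 186.1 / 2 = 93.05


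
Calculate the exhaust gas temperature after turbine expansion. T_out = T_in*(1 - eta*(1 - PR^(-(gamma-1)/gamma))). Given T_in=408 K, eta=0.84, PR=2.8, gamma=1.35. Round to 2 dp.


T_out = T_in * (1 - eta * (1 - PR^(-(gamma-1)/gamma)))
Exponent = -(1.35-1)/1.35 = -0.25925926
PR^exp = 2.8^(-0.25925926) = 0.76572026
Factor = 1 - 0.84*(1 - 0.76572026) = 0.80320502
T_out = 408 * 0.80320502 = 327.71 K


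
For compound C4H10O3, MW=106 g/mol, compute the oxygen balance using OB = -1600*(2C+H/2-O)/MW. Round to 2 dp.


OB = -1600 * (2C + H/2 - O) / MW
Inner = 2*4 + 10/2 - 3 = 10.00
OB = -1600 * 10.00 / 106 = -150.94%


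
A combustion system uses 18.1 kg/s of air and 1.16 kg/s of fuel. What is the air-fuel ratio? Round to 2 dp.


AFR = m_air / m_fuel
AFR = 18.1 / 1.16 = 15.60


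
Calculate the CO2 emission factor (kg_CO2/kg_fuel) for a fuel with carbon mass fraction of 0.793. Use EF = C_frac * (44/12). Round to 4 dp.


EF = C_frac * (M_CO2 / M_C)
EF = 0.793 * (44/12)
EF = 0.793 * 3.666667 = 2.9077 kg_CO2/kg_fuel


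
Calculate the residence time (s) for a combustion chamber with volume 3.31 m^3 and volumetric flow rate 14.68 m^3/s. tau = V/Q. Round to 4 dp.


tau = V / Q_flow
tau = 3.31 / 14.68 = 0.2255 s


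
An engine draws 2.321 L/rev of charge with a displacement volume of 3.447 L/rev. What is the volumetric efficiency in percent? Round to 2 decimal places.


eta_v = (V_actual / V_disp) * 100
Ratio = 2.321 / 3.447 = 0.6733
eta_v = 0.6733 * 100 = 67.33%


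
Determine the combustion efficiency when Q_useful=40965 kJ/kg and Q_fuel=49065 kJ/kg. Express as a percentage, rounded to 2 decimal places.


Efficiency = (Q_useful / Q_fuel) * 100
Efficiency = (40965 / 49065) * 100
Efficiency = 0.8349 * 100 = 83.49%


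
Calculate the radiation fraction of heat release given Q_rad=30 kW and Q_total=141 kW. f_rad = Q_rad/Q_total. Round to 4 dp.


f_rad = Q_rad / Q_total
f_rad = 30 / 141 = 0.2128


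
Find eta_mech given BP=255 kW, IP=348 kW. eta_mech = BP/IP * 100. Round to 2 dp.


eta_mech = (BP / IP) * 100
Ratio = 255 / 348 = 0.7328
eta_mech = 0.7328 * 100 = 73.28%


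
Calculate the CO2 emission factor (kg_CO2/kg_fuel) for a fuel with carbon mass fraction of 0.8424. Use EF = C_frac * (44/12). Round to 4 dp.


EF = C_frac * (M_CO2 / M_C)
EF = 0.8424 * (44/12)
EF = 0.8424 * 3.666667 = 3.0888 kg_CO2/kg_fuel


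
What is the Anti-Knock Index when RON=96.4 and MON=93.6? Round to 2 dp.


AKI = (RON + MON) / 2
AKI = (96.4 + 93.6) / 2
AKI = 190.0 / 2 = 95.00


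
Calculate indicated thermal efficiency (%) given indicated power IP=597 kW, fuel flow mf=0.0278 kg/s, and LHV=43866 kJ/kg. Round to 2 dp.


eta_ith = (IP / (mf * LHV)) * 100
Denominator = 0.0278 * 43866 = 1219.4748 kW
eta_ith = (597 / 1219.4748) * 100 = 48.96%


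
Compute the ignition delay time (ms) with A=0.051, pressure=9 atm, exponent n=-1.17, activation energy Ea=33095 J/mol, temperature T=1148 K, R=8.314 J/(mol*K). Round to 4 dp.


tau = A * P^n * exp(Ea/(R*T))
P^n = 9^(-1.17) = 0.07647795
Ea/(R*T) = 33095/(8.314*1148) = 3.467452
exp(Ea/(R*T)) = 32.054967
tau = 0.051 * 0.07647795 * 32.054967 = 0.1250 ms


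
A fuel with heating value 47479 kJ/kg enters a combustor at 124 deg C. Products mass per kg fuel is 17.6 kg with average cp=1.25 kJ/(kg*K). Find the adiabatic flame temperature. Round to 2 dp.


T_ad = T_in + Hc / (m_p * cp)
Denominator = 17.6 * 1.25 = 22.0000
Temperature rise = 47479 / 22.0000 = 2158.14 K
T_ad = 124 + 2158.14 = 2282.14 deg C


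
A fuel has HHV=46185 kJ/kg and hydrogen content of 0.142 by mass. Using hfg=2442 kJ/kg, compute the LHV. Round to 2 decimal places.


LHV = HHV - hfg * 9 * H
Water correction = 2442 * 9 * 0.142 = 3120.876 kJ/kg
LHV = 46185 - 3120.876 = 43064.12 kJ/kg


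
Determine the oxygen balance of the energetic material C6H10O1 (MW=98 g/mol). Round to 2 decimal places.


OB = -1600 * (2C + H/2 - O) / MW
Inner = 2*6 + 10/2 - 1 = 16.00
OB = -1600 * 16.00 / 98 = -261.22%


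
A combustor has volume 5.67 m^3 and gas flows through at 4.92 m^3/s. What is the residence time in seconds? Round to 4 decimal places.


tau = V / Q_flow
tau = 5.67 / 4.92 = 1.1524 s


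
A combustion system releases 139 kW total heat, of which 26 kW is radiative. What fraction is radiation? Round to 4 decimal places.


f_rad = Q_rad / Q_total
f_rad = 26 / 139 = 0.1871


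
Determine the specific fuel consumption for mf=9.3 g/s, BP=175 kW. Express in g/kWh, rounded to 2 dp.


SFC = (mf / BP) * 3600
Rate = 9.3 / 175 = 0.053143 g/(s*kW)
SFC = 0.053143 * 3600 = 191.31 g/kWh


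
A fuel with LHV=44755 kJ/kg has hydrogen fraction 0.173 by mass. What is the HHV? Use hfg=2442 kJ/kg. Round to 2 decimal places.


HHV = LHV + hfg * 9 * H
Water addition = 2442 * 9 * 0.173 = 3802.194 kJ/kg
HHV = 44755 + 3802.194 = 48557.19 kJ/kg


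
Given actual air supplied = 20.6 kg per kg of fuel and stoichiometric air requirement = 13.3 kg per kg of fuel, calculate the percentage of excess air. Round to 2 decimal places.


Excess air = actual - stoichiometric = 20.6 - 13.3 = 7.30 kg/kg fuel
Excess air % = (excess / stoich) * 100 = (7.30 / 13.3) * 100 = 54.89%


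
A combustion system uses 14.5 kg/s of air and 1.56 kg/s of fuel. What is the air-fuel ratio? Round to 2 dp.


AFR = m_air / m_fuel
AFR = 14.5 / 1.56 = 9.29


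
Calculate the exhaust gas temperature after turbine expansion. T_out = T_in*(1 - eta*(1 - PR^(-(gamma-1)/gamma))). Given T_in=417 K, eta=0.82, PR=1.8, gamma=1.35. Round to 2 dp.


T_out = T_in * (1 - eta * (1 - PR^(-(gamma-1)/gamma)))
Exponent = -(1.35-1)/1.35 = -0.25925926
PR^exp = 1.8^(-0.25925926) = 0.85865408
Factor = 1 - 0.82*(1 - 0.85865408) = 0.88409635
T_out = 417 * 0.88409635 = 368.67 K


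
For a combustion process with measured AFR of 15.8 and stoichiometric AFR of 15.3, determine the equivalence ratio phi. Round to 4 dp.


phi = AFR_stoich / AFR_actual
phi = 15.3 / 15.8 = 0.9684


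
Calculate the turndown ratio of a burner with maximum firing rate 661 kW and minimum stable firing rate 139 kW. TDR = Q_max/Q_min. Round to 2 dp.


TDR = Q_max / Q_min
TDR = 661 / 139 = 4.76


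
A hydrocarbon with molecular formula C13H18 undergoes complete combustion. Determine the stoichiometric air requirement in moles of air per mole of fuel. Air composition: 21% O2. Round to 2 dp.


Balanced combustion: C13H18 + 17.5 O2 -> 13 CO2 + 9 H2O
O2 needed = C + H/4 = 13 + 18/4 = 17.50 moles
Air moles = O2 / 0.21 = 17.50 / 0.21 = 83.33 moles air


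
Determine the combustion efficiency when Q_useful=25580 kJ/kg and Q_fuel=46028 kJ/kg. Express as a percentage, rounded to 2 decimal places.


Efficiency = (Q_useful / Q_fuel) * 100
Efficiency = (25580 / 46028) * 100
Efficiency = 0.5557 * 100 = 55.57%


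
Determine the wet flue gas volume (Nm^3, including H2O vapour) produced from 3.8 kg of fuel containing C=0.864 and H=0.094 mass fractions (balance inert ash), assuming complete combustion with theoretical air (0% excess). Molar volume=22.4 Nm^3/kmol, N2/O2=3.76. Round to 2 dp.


Per kg fuel: CO2 = (C/12 kmol)*22.4 = (0.864/12)*22.4 = 1.61280 Nm^3
Per kg fuel: H2O = (H/2 kmol)*22.4 = (0.094/2)*22.4 = 1.05280 Nm^3
O2 needed per kg fuel = C/12 + H/4 = 0.864/12 + 0.094/4 = 0.09550000 kmol
Per kg fuel: N2 = O2*3.76*22.4 = 0.09550000*3.76*22.4 = 8.04339 Nm^3
Total per kg = 1.61280 + 1.05280 + 8.04339 = 10.70899 Nm^3
Total = 10.70899 * 3.8 = 40.69 Nm^3


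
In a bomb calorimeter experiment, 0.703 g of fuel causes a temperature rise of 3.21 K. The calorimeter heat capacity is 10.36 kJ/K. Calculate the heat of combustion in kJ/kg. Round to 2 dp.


Hc = C_cal * delta_T / m_fuel
Q_released = 10.36 * 3.21 = 33.2556 kJ
m_fuel = 0.703 g = 0.703/1000 kg = 0.000703 kg
Hc = 33.2556 / 0.000703 = 47305.26 kJ/kg


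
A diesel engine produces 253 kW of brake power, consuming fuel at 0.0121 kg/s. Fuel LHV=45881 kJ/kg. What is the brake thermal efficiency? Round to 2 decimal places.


eta_BTE = (BP / (mf * LHV)) * 100
Denominator = 0.0121 * 45881 = 555.1601 kW
eta_BTE = (253 / 555.1601) * 100 = 45.57%


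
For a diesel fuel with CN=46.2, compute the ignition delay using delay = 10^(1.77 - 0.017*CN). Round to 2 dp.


delay = 10^(1.77 - 0.017*CN)
Exponent = 1.77 - 0.017*46.2 = 0.9846
delay = 10^0.9846 = 9.65 ms


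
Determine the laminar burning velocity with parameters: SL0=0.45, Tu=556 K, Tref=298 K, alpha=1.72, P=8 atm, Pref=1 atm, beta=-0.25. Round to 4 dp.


SL = SL0 * (Tu/Tref)^alpha * (P/Pref)^beta
T ratio = 556/298 = 1.86577181
(T ratio)^alpha = 1.86577181^1.72 = 2.923322
(P/Pref)^beta = 8^(-0.25) = 0.594604
SL = 0.45 * 2.923322 * 0.594604 = 0.7822 m/s


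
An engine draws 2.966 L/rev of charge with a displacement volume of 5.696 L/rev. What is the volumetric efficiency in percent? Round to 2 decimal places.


eta_v = (V_actual / V_disp) * 100
Ratio = 2.966 / 5.696 = 0.5207
eta_v = 0.5207 * 100 = 52.07%


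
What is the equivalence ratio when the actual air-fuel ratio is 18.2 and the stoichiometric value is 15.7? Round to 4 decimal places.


phi = AFR_stoich / AFR_actual
phi = 15.7 / 18.2 = 0.8626


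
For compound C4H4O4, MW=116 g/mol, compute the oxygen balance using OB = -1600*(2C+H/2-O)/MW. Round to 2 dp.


OB = -1600 * (2C + H/2 - O) / MW
Inner = 2*4 + 4/2 - 4 = 6.00
OB = -1600 * 6.00 / 116 = -82.76%


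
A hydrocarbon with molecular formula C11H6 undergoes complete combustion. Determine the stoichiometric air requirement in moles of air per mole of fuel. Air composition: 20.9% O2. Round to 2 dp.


Balanced combustion: C11H6 + 12.5 O2 -> 11 CO2 + 3 H2O
O2 needed = C + H/4 = 11 + 6/4 = 12.50 moles
Air moles = O2 / 0.209 = 12.50 / 0.209 = 59.81 moles air


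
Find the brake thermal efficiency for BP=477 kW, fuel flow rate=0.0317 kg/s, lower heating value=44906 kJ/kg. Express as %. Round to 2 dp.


eta_BTE = (BP / (mf * LHV)) * 100
Denominator = 0.0317 * 44906 = 1423.5202 kW
eta_BTE = (477 / 1423.5202) * 100 = 33.51%


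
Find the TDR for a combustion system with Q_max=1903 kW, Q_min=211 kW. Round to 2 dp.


TDR = Q_max / Q_min
TDR = 1903 / 211 = 9.02


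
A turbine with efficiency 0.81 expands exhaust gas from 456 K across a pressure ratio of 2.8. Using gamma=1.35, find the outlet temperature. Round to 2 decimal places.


T_out = T_in * (1 - eta * (1 - PR^(-(gamma-1)/gamma)))
Exponent = -(1.35-1)/1.35 = -0.25925926
PR^exp = 2.8^(-0.25925926) = 0.76572026
Factor = 1 - 0.81*(1 - 0.76572026) = 0.81023341
T_out = 456 * 0.81023341 = 369.47 K


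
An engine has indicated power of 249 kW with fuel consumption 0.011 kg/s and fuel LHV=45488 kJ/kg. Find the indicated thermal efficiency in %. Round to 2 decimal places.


eta_ith = (IP / (mf * LHV)) * 100
Denominator = 0.011 * 45488 = 500.3680 kW
eta_ith = (249 / 500.3680) * 100 = 49.76%


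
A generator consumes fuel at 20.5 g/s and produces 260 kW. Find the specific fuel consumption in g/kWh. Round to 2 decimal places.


SFC = (mf / BP) * 3600
Rate = 20.5 / 260 = 0.078846 g/(s*kW)
SFC = 0.078846 * 3600 = 283.85 g/kWh


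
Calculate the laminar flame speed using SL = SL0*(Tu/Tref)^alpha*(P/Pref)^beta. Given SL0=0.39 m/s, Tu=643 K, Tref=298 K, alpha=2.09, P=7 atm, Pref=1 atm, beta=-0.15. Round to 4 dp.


SL = SL0 * (Tu/Tref)^alpha * (P/Pref)^beta
T ratio = 643/298 = 2.15771812
(T ratio)^alpha = 2.15771812^2.09 = 4.989407
(P/Pref)^beta = 7^(-0.15) = 0.746853
SL = 0.39 * 4.989407 * 0.746853 = 1.4533 m/s


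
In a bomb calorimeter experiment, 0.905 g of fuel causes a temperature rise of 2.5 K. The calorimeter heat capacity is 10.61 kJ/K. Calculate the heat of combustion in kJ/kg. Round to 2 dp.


Hc = C_cal * delta_T / m_fuel
Q_released = 10.61 * 2.5 = 26.5250 kJ
m_fuel = 0.905 g = 0.905/1000 kg = 0.000905 kg
Hc = 26.5250 / 0.000905 = 29309.39 kJ/kg


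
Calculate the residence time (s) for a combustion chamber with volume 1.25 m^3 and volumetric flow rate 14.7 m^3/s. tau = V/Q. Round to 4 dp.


tau = V / Q_flow
tau = 1.25 / 14.7 = 0.0850 s


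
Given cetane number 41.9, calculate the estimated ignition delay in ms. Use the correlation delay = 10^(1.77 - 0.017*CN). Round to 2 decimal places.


delay = 10^(1.77 - 0.017*CN)
Exponent = 1.77 - 0.017*41.9 = 1.0577
delay = 10^1.0577 = 11.42 ms


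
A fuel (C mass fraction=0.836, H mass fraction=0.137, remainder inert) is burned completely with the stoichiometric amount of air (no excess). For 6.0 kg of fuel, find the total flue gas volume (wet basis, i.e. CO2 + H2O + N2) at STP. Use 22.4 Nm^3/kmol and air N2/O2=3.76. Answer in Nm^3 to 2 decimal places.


Per kg fuel: CO2 = (C/12 kmol)*22.4 = (0.836/12)*22.4 = 1.56053 Nm^3
Per kg fuel: H2O = (H/2 kmol)*22.4 = (0.137/2)*22.4 = 1.53440 Nm^3
O2 needed per kg fuel = C/12 + H/4 = 0.836/12 + 0.137/4 = 0.10391667 kmol
Per kg fuel: N2 = O2*3.76*22.4 = 0.10391667*3.76*22.4 = 8.75228 Nm^3
Total per kg = 1.56053 + 1.53440 + 8.75228 = 11.84721 Nm^3
Total = 11.84721 * 6.0 = 71.08 Nm^3


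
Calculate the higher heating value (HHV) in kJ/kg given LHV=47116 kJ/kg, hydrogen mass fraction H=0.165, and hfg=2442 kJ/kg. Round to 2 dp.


HHV = LHV + hfg * 9 * H
Water addition = 2442 * 9 * 0.165 = 3626.370 kJ/kg
HHV = 47116 + 3626.370 = 50742.37 kJ/kg


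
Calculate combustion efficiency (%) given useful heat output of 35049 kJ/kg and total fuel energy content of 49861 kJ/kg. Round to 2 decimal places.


Efficiency = (Q_useful / Q_fuel) * 100
Efficiency = (35049 / 49861) * 100
Efficiency = 0.7029 * 100 = 70.29%


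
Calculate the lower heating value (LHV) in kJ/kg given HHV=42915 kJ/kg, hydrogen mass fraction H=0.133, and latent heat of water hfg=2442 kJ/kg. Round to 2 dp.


LHV = HHV - hfg * 9 * H
Water correction = 2442 * 9 * 0.133 = 2923.074 kJ/kg
LHV = 42915 - 2923.074 = 39991.93 kJ/kg


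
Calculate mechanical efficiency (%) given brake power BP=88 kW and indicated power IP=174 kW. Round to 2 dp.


eta_mech = (BP / IP) * 100
Ratio = 88 / 174 = 0.5057
eta_mech = 0.5057 * 100 = 50.57%


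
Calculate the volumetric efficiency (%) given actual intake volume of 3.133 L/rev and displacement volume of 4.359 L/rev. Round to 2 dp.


eta_v = (V_actual / V_disp) * 100
Ratio = 3.133 / 4.359 = 0.7187
eta_v = 0.7187 * 100 = 71.87%


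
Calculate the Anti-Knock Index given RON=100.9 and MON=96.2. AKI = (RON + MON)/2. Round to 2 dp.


AKI = (RON + MON) / 2
AKI = (100.9 + 96.2) / 2
AKI = 197.1 / 2 = 98.55


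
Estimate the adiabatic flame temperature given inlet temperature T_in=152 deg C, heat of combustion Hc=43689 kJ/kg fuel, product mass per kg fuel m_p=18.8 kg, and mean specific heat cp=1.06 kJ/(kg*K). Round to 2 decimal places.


T_ad = T_in + Hc / (m_p * cp)
Denominator = 18.8 * 1.06 = 19.9280
Temperature rise = 43689 / 19.9280 = 2192.34 K
T_ad = 152 + 2192.34 = 2344.34 deg C


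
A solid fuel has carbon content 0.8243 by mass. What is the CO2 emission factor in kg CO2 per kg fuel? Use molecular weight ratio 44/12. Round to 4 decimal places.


EF = C_frac * (M_CO2 / M_C)
EF = 0.8243 * (44/12)
EF = 0.8243 * 3.666667 = 3.0224 kg_CO2/kg_fuel


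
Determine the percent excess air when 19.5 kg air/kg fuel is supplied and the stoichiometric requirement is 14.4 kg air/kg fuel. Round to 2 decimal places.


Excess air = actual - stoichiometric = 19.5 - 14.4 = 5.10 kg/kg fuel
Excess air % = (excess / stoich) * 100 = (5.10 / 14.4) * 100 = 35.42%


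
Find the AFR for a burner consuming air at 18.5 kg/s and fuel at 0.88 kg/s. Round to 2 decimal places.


AFR = m_air / m_fuel
AFR = 18.5 / 0.88 = 21.02


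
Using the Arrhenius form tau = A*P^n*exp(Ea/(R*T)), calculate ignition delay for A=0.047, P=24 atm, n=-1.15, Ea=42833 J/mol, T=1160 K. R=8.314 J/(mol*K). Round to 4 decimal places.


tau = A * P^n * exp(Ea/(R*T))
P^n = 24^(-1.15) = 0.02586766
Ea/(R*T) = 42833/(8.314*1160) = 4.441304
exp(Ea/(R*T)) = 84.885545
tau = 0.047 * 0.02586766 * 84.885545 = 0.1032 ms


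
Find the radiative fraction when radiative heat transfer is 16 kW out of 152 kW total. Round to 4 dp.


f_rad = Q_rad / Q_total
f_rad = 16 / 152 = 0.1053


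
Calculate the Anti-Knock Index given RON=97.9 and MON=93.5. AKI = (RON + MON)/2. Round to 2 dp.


AKI = (RON + MON) / 2
AKI = (97.9 + 93.5) / 2
AKI = 191.4 / 2 = 95.70


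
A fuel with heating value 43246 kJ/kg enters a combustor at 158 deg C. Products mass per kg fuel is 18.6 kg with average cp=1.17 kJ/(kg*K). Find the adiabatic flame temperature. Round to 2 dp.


T_ad = T_in + Hc / (m_p * cp)
Denominator = 18.6 * 1.17 = 21.7620
Temperature rise = 43246 / 21.7620 = 1987.23 K
T_ad = 158 + 1987.23 = 2145.23 deg C


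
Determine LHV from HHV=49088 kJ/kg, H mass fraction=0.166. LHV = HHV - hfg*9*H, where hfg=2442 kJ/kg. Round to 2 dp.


LHV = HHV - hfg * 9 * H
Water correction = 2442 * 9 * 0.166 = 3648.348 kJ/kg
LHV = 49088 - 3648.348 = 45439.65 kJ/kg


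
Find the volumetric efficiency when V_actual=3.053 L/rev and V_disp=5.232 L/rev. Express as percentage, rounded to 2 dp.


eta_v = (V_actual / V_disp) * 100
Ratio = 3.053 / 5.232 = 0.5835
eta_v = 0.5835 * 100 = 58.35%


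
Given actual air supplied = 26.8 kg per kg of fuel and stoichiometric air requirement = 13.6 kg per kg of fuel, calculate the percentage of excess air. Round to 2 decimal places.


Excess air = actual - stoichiometric = 26.8 - 13.6 = 13.20 kg/kg fuel
Excess air % = (excess / stoich) * 100 = (13.20 / 13.6) * 100 = 97.06%


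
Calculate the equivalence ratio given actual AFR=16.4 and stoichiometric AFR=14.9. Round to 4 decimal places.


phi = AFR_stoich / AFR_actual
phi = 14.9 / 16.4 = 0.9085


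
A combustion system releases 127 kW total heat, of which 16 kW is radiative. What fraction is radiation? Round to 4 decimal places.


f_rad = Q_rad / Q_total
f_rad = 16 / 127 = 0.1260


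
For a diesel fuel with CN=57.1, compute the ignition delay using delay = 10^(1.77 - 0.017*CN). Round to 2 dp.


delay = 10^(1.77 - 0.017*CN)
Exponent = 1.77 - 0.017*57.1 = 0.7993
delay = 10^0.7993 = 6.30 ms


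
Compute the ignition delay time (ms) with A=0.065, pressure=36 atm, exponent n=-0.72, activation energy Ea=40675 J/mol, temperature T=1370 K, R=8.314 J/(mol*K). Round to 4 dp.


tau = A * P^n * exp(Ea/(R*T))
P^n = 36^(-0.72) = 0.07576388
Ea/(R*T) = 40675/(8.314*1370) = 3.571059
exp(Ea/(R*T)) = 35.554210
tau = 0.065 * 0.07576388 * 35.554210 = 0.1751 ms


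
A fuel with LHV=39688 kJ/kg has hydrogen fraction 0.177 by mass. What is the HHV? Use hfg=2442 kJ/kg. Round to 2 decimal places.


HHV = LHV + hfg * 9 * H
Water addition = 2442 * 9 * 0.177 = 3890.106 kJ/kg
HHV = 39688 + 3890.106 = 43578.11 kJ/kg


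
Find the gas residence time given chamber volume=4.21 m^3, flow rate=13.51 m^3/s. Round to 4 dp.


tau = V / Q_flow
tau = 4.21 / 13.51 = 0.3116 s


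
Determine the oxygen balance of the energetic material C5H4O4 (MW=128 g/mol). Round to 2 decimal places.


OB = -1600 * (2C + H/2 - O) / MW
Inner = 2*5 + 4/2 - 4 = 8.00
OB = -1600 * 8.00 / 128 = -100.00%


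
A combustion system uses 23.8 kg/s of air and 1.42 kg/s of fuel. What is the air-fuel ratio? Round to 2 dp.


AFR = m_air / m_fuel
AFR = 23.8 / 1.42 = 16.76


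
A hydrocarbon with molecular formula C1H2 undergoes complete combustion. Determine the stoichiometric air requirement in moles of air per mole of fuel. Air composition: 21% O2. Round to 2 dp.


Balanced combustion: C1H2 + 1.5 O2 -> 1 CO2 + 1 H2O
O2 needed = C + H/4 = 1 + 2/4 = 1.50 moles
Air moles = O2 / 0.21 = 1.50 / 0.21 = 7.14 moles air


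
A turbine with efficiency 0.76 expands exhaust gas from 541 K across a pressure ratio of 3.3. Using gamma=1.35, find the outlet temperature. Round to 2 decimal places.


T_out = T_in * (1 - eta * (1 - PR^(-(gamma-1)/gamma)))
Exponent = -(1.35-1)/1.35 = -0.25925926
PR^exp = 3.3^(-0.25925926) = 0.73378775
Factor = 1 - 0.76*(1 - 0.73378775) = 0.79767869
T_out = 541 * 0.79767869 = 431.54 K


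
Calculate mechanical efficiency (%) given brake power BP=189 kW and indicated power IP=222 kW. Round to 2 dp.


eta_mech = (BP / IP) * 100
Ratio = 189 / 222 = 0.8514
eta_mech = 0.8514 * 100 = 85.14%


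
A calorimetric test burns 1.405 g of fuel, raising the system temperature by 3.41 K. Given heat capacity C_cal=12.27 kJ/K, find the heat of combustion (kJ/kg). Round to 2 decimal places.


Hc = C_cal * delta_T / m_fuel
Q_released = 12.27 * 3.41 = 41.8407 kJ
m_fuel = 1.405 g = 1.405/1000 kg = 0.001405 kg
Hc = 41.8407 / 0.001405 = 29779.86 kJ/kg


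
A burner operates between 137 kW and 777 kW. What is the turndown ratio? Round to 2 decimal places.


TDR = Q_max / Q_min
TDR = 777 / 137 = 5.67


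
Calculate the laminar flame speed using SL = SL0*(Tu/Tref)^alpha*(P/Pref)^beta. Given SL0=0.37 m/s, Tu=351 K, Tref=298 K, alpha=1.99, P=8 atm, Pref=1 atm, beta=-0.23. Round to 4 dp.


SL = SL0 * (Tu/Tref)^alpha * (P/Pref)^beta
T ratio = 351/298 = 1.17785235
(T ratio)^alpha = 1.17785235^1.99 = 1.385067
(P/Pref)^beta = 8^(-0.23) = 0.619854
SL = 0.37 * 1.385067 * 0.619854 = 0.3177 m/s


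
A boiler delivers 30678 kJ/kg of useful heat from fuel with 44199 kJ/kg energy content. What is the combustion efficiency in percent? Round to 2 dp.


Efficiency = (Q_useful / Q_fuel) * 100
Efficiency = (30678 / 44199) * 100
Efficiency = 0.6941 * 100 = 69.41%


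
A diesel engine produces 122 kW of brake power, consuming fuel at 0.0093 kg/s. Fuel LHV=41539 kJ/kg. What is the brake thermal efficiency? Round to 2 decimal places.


eta_BTE = (BP / (mf * LHV)) * 100
Denominator = 0.0093 * 41539 = 386.3127 kW
eta_BTE = (122 / 386.3127) * 100 = 31.58%


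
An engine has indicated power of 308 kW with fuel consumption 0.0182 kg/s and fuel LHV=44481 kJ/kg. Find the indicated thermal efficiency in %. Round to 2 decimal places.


eta_ith = (IP / (mf * LHV)) * 100
Denominator = 0.0182 * 44481 = 809.5542 kW
eta_ith = (308 / 809.5542) * 100 = 38.05%


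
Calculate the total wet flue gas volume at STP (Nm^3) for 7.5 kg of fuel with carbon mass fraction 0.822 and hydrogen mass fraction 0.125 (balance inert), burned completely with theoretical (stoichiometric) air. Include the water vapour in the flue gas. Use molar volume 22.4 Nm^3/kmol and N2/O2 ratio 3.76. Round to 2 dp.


Per kg fuel: CO2 = (C/12 kmol)*22.4 = (0.822/12)*22.4 = 1.53440 Nm^3
Per kg fuel: H2O = (H/2 kmol)*22.4 = (0.125/2)*22.4 = 1.40000 Nm^3
O2 needed per kg fuel = C/12 + H/4 = 0.822/12 + 0.125/4 = 0.09975000 kmol
Per kg fuel: N2 = O2*3.76*22.4 = 0.09975000*3.76*22.4 = 8.40134 Nm^3
Total per kg = 1.53440 + 1.40000 + 8.40134 = 11.33574 Nm^3
Total = 11.33574 * 7.5 = 85.02 Nm^3


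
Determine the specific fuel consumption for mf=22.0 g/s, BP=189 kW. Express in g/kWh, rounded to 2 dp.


SFC = (mf / BP) * 3600
Rate = 22.0 / 189 = 0.116402 g/(s*kW)
SFC = 0.116402 * 3600 = 419.05 g/kWh


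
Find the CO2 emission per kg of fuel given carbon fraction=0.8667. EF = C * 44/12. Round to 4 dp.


EF = C_frac * (M_CO2 / M_C)
EF = 0.8667 * (44/12)
EF = 0.8667 * 3.666667 = 3.1779 kg_CO2/kg_fuel


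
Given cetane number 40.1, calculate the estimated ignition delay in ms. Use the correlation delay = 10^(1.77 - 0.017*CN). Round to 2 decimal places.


delay = 10^(1.77 - 0.017*CN)
Exponent = 1.77 - 0.017*40.1 = 1.0883
delay = 10^1.0883 = 12.25 ms


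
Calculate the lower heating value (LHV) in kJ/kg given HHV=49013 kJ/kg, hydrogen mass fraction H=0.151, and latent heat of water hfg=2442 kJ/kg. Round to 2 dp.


LHV = HHV - hfg * 9 * H
Water correction = 2442 * 9 * 0.151 = 3318.678 kJ/kg
LHV = 49013 - 3318.678 = 45694.32 kJ/kg


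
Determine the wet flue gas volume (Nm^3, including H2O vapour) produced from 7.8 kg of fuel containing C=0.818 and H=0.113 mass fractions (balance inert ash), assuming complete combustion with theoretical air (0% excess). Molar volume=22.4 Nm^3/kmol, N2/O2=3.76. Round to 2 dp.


Per kg fuel: CO2 = (C/12 kmol)*22.4 = (0.818/12)*22.4 = 1.52693 Nm^3
Per kg fuel: H2O = (H/2 kmol)*22.4 = (0.113/2)*22.4 = 1.26560 Nm^3
O2 needed per kg fuel = C/12 + H/4 = 0.818/12 + 0.113/4 = 0.09641667 kmol
Per kg fuel: N2 = O2*3.76*22.4 = 0.09641667*3.76*22.4 = 8.12060 Nm^3
Total per kg = 1.52693 + 1.26560 + 8.12060 = 10.91313 Nm^3
Total = 10.91313 * 7.8 = 85.12 Nm^3


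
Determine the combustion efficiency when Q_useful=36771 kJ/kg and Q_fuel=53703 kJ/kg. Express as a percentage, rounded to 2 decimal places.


Efficiency = (Q_useful / Q_fuel) * 100
Efficiency = (36771 / 53703) * 100
Efficiency = 0.6847 * 100 = 68.47%


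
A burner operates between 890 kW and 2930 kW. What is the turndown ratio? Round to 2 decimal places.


TDR = Q_max / Q_min
TDR = 2930 / 890 = 3.29


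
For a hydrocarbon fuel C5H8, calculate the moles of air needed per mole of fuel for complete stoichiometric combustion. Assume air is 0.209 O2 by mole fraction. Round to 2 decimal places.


Balanced combustion: C5H8 + 7 O2 -> 5 CO2 + 4 H2O
O2 needed = C + H/4 = 5 + 8/4 = 7.00 moles
Air moles = O2 / 0.209 = 7.00 / 0.209 = 33.49 moles air


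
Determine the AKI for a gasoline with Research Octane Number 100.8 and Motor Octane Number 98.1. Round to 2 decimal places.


AKI = (RON + MON) / 2
AKI = (100.8 + 98.1) / 2
AKI = 198.9 / 2 = 99.45


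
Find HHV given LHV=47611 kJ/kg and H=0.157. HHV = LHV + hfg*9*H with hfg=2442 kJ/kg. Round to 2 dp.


HHV = LHV + hfg * 9 * H
Water addition = 2442 * 9 * 0.157 = 3450.546 kJ/kg
HHV = 47611 + 3450.546 = 51061.55 kJ/kg


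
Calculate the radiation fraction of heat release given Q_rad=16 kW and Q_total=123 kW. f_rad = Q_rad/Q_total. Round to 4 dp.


f_rad = Q_rad / Q_total
f_rad = 16 / 123 = 0.1301


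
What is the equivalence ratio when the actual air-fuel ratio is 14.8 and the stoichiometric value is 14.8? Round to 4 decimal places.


phi = AFR_stoich / AFR_actual
phi = 14.8 / 14.8 = 1.0000


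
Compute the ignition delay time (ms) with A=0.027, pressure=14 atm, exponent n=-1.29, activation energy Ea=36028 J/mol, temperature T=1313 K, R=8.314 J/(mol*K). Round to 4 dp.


tau = A * P^n * exp(Ea/(R*T))
P^n = 14^(-1.29) = 0.03322728
Ea/(R*T) = 36028/(8.314*1313) = 3.300391
exp(Ea/(R*T)) = 27.123245
tau = 0.027 * 0.03322728 * 27.123245 = 0.0243 ms


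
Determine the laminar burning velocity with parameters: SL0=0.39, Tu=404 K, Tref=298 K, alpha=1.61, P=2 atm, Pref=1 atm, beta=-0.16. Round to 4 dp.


SL = SL0 * (Tu/Tref)^alpha * (P/Pref)^beta
T ratio = 404/298 = 1.35570470
(T ratio)^alpha = 1.35570470^1.61 = 1.632247
(P/Pref)^beta = 2^(-0.16) = 0.895025
SL = 0.39 * 1.632247 * 0.895025 = 0.5698 m/s


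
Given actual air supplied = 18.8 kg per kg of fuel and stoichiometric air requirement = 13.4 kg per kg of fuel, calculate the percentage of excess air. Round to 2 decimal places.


Excess air = actual - stoichiometric = 18.8 - 13.4 = 5.40 kg/kg fuel
Excess air % = (excess / stoich) * 100 = (5.40 / 13.4) * 100 = 40.30%


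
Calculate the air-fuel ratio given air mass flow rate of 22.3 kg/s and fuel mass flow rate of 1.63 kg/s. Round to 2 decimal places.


AFR = m_air / m_fuel
AFR = 22.3 / 1.63 = 13.68


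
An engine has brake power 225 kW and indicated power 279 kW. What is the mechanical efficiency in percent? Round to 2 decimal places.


eta_mech = (BP / IP) * 100
Ratio = 225 / 279 = 0.8065
eta_mech = 0.8065 * 100 = 80.65%


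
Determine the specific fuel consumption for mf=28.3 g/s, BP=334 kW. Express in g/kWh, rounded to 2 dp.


SFC = (mf / BP) * 3600
Rate = 28.3 / 334 = 0.084731 g/(s*kW)
SFC = 0.084731 * 3600 = 305.03 g/kWh


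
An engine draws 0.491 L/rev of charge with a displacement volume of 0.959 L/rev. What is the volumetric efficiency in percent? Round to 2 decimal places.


eta_v = (V_actual / V_disp) * 100
Ratio = 0.491 / 0.959 = 0.5120
eta_v = 0.5120 * 100 = 51.20%


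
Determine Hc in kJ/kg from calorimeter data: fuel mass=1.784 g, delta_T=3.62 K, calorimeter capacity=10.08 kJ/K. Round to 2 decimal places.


Hc = C_cal * delta_T / m_fuel
Q_released = 10.08 * 3.62 = 36.4896 kJ
m_fuel = 1.784 g = 1.784/1000 kg = 0.001784 kg
Hc = 36.4896 / 0.001784 = 20453.81 kJ/kg
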